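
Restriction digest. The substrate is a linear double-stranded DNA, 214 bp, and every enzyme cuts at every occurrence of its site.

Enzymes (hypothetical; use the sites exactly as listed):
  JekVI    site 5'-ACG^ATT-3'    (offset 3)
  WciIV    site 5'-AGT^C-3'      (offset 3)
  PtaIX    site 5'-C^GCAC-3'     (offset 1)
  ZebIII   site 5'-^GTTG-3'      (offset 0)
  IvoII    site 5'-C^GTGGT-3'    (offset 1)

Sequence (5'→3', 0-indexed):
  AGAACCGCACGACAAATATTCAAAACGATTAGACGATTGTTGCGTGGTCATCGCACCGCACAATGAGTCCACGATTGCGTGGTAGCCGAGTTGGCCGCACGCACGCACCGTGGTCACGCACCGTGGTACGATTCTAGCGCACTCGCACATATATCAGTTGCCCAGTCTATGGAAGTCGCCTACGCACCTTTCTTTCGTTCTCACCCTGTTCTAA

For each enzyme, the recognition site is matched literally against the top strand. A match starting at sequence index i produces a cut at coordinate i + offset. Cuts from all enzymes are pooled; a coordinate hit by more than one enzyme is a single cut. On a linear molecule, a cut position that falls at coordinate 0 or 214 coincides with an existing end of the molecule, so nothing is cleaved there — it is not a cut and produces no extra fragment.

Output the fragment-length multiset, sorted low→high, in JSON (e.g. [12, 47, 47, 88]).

Site scan:
  JekVI ACGATT/3: at [24, 32, 70, 127] ⇒ [27, 35, 73, 130]
  WciIV AGTC/3: at [65, 163, 173] ⇒ [68, 166, 176]
  PtaIX CGCAC/1: at [5, 51, 56, 95, 99, 103, 116, 137, 143, 182] ⇒ [6, 52, 57, 96, 100, 104, 117, 138, 144, 183]
  ZebIII GTTG/0: at [38, 89, 156] ⇒ [38, 89, 156]
  IvoII CGTGGT/1: at [42, 77, 108, 121] ⇒ [43, 78, 109, 122]

All cut coordinates (distinct, sorted): [6, 27, 35, 38, 43, 52, 57, 68, 73, 78, 89, 96, 100, 104, 109, 117, 122, 130, 138, 144, 156, 166, 176, 183]

Fragment lengths:
  [0,6): 6 bp
  [6,27): 21 bp
  [27,35): 8 bp
  [35,38): 3 bp
  [38,43): 5 bp
  [43,52): 9 bp
  [52,57): 5 bp
  [57,68): 11 bp
  [68,73): 5 bp
  [73,78): 5 bp
  [78,89): 11 bp
  [89,96): 7 bp
  [96,100): 4 bp
  [100,104): 4 bp
  [104,109): 5 bp
  [109,117): 8 bp
  [117,122): 5 bp
  [122,130): 8 bp
  [130,138): 8 bp
  [138,144): 6 bp
  [144,156): 12 bp
  [156,166): 10 bp
  [166,176): 10 bp
  [176,183): 7 bp
  [183,214): 31 bp

[3,4,4,5,5,5,5,5,5,6,6,7,7,8,8,8,8,9,10,10,11,11,12,21,31]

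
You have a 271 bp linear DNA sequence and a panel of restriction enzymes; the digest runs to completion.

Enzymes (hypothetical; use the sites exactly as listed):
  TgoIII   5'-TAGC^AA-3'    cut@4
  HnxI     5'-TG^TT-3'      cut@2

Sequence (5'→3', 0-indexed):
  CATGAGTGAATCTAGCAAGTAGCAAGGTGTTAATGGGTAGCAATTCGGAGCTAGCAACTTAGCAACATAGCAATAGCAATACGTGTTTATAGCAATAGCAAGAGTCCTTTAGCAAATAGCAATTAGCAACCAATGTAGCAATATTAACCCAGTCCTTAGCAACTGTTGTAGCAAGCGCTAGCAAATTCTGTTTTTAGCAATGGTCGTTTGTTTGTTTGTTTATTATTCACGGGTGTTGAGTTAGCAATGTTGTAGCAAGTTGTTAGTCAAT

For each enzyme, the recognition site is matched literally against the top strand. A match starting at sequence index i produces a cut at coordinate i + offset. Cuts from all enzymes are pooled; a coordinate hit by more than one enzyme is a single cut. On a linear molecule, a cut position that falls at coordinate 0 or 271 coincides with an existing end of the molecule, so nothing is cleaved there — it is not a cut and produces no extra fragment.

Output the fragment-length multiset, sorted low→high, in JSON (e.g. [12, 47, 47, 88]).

[4,4,4,5,6,6,6,6,7,7,7,7,7,8,8,8,8,8,8,9,10,10,12,12,12,14,14,16,17,21]

Scan for sites:
  TgoIII TAGCAA/4: at [12, 19, 37, 51, 59, 67, 73, 89, 95, 109, 116, 123, 135, 156, 168, 178, 194, 241, 252] ⇒ [16, 23, 41, 55, 63, 71, 77, 93, 99, 113, 120, 127, 139, 160, 172, 182, 198, 245, 256]
  HnxI TGTT/2: at [27, 83, 163, 188, 208, 212, 216, 233, 247, 260] ⇒ [29, 85, 165, 190, 210, 214, 218, 235, 249, 262]

Pooled cuts: [16, 23, 29, 41, 55, 63, 71, 77, 85, 93, 99, 113, 120, 127, 139, 160, 165, 172, 182, 190, 198, 210, 214, 218, 235, 245, 249, 256, 262]

Fragment lengths:
  [0,16): 16 bp
  [16,23): 7 bp
  [23,29): 6 bp
  [29,41): 12 bp
  [41,55): 14 bp
  [55,63): 8 bp
  [63,71): 8 bp
  [71,77): 6 bp
  [77,85): 8 bp
  [85,93): 8 bp
  [93,99): 6 bp
  [99,113): 14 bp
  [113,120): 7 bp
  [120,127): 7 bp
  [127,139): 12 bp
  [139,160): 21 bp
  [160,165): 5 bp
  [165,172): 7 bp
  [172,182): 10 bp
  [182,190): 8 bp
  [190,198): 8 bp
  [198,210): 12 bp
  [210,214): 4 bp
  [214,218): 4 bp
  [218,235): 17 bp
  [235,245): 10 bp
  [245,249): 4 bp
  [249,256): 7 bp
  [256,262): 6 bp
  [262,271): 9 bp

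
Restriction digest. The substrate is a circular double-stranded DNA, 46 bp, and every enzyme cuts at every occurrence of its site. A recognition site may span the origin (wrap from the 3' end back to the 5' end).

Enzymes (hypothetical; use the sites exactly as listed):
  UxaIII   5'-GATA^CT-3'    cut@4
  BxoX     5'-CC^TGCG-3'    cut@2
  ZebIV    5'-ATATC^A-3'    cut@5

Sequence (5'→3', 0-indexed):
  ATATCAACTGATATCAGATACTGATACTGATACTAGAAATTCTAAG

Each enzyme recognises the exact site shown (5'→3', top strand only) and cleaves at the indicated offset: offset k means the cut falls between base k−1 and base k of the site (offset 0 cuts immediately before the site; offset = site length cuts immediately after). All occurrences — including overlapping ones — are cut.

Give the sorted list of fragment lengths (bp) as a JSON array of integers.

Site scan:
  UxaIII GATACT/4: at [16, 22, 28] ⇒ [20, 26, 32]
  BxoX (CCTGCG, off=2): no sites
  ZebIV ATATCA/5: at [0, 10] ⇒ [5, 15]

All cut coordinates (distinct, sorted): [5, 15, 20, 26, 32]

Fragment lengths:
  5→15: 10 bp
  15→20: 5 bp
  20→26: 6 bp
  26→32: 6 bp
  32→5 (wrap): 46-32+5 = 19 bp

[5,6,6,10,19]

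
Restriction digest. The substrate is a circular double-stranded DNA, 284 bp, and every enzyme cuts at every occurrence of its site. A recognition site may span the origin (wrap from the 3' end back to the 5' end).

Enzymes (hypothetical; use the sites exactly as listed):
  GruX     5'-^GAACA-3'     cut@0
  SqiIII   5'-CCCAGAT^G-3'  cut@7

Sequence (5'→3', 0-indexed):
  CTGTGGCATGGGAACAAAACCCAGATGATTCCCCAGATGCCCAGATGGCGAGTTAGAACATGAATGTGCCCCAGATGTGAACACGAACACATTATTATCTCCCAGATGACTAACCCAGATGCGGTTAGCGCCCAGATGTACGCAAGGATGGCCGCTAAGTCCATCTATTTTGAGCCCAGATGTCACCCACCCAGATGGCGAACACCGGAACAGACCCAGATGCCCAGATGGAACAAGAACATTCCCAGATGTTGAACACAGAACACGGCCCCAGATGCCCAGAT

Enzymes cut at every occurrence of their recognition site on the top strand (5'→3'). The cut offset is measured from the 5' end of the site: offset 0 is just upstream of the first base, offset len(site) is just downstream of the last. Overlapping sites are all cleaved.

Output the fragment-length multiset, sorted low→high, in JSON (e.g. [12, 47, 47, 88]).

Scan for sites:
  GruX GAACA/0: at [11, 55, 78, 84, 199, 207, 230, 236, 253, 260] ⇒ [11, 55, 78, 84, 199, 207, 230, 236, 253, 260]
  SqiIII CCCAGATG/7: at [19, 31, 39, 69, 100, 113, 130, 174, 189, 214, 222, 243, 269] ⇒ [26, 38, 46, 76, 107, 120, 137, 181, 196, 221, 229, 250, 276]

All cut coordinates (distinct, sorted): [11, 26, 38, 46, 55, 76, 78, 84, 107, 120, 137, 181, 196, 199, 207, 221, 229, 230, 236, 250, 253, 260, 276]

Fragments:
  11→26: 15 bp
  26→38: 12 bp
  38→46: 8 bp
  46→55: 9 bp
  55→76: 21 bp
  76→78: 2 bp
  78→84: 6 bp
  84→107: 23 bp
  107→120: 13 bp
  120→137: 17 bp
  137→181: 44 bp
  181→196: 15 bp
  196→199: 3 bp
  199→207: 8 bp
  207→221: 14 bp
  221→229: 8 bp
  229→230: 1 bp
  230→236: 6 bp
  236→250: 14 bp
  250→253: 3 bp
  253→260: 7 bp
  260→276: 16 bp
  276→11 (wrap): 284-276+11 = 19 bp

[1,2,3,3,6,6,7,8,8,8,9,12,13,14,14,15,15,16,17,19,21,23,44]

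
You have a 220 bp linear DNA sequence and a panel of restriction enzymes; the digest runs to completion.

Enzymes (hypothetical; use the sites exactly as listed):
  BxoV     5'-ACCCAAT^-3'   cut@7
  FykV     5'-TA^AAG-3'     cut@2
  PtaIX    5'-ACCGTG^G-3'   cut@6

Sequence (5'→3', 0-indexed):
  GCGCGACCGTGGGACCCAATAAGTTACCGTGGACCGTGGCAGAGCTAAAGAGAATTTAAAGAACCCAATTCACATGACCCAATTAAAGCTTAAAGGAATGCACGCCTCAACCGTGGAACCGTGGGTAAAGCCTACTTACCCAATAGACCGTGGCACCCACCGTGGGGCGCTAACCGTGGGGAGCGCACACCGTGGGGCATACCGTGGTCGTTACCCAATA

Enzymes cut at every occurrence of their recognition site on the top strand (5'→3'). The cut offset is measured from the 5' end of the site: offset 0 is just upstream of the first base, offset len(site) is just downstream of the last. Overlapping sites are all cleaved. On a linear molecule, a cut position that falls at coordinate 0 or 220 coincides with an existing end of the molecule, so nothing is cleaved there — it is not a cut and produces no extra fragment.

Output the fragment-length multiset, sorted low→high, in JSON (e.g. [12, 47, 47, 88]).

[1,2,4,7,7,8,8,9,9,11,11,11,11,12,12,13,14,14,16,17,23]

Scan for sites:
  BxoV (ACCCAAT, off=7): starts [13, 62, 76, 137, 212] → cuts [20, 69, 83, 144, 219]
  FykV (TAAAG, off=2): starts [45, 56, 83, 90, 125] → cuts [47, 58, 85, 92, 127]
  PtaIX (ACCGTGG, off=6): starts [5, 25, 32, 109, 117, 146, 158, 172, 188, 200] → cuts [11, 31, 38, 115, 123, 152, 164, 178, 194, 206]

Pooled cuts: [11, 20, 31, 38, 47, 58, 69, 83, 85, 92, 115, 123, 127, 144, 152, 164, 178, 194, 206, 219]

Fragments:
  [0,11): 11 bp
  [11,20): 9 bp
  [20,31): 11 bp
  [31,38): 7 bp
  [38,47): 9 bp
  [47,58): 11 bp
  [58,69): 11 bp
  [69,83): 14 bp
  [83,85): 2 bp
  [85,92): 7 bp
  [92,115): 23 bp
  [115,123): 8 bp
  [123,127): 4 bp
  [127,144): 17 bp
  [144,152): 8 bp
  [152,164): 12 bp
  [164,178): 14 bp
  [178,194): 16 bp
  [194,206): 12 bp
  [206,219): 13 bp
  [219,220): 1 bp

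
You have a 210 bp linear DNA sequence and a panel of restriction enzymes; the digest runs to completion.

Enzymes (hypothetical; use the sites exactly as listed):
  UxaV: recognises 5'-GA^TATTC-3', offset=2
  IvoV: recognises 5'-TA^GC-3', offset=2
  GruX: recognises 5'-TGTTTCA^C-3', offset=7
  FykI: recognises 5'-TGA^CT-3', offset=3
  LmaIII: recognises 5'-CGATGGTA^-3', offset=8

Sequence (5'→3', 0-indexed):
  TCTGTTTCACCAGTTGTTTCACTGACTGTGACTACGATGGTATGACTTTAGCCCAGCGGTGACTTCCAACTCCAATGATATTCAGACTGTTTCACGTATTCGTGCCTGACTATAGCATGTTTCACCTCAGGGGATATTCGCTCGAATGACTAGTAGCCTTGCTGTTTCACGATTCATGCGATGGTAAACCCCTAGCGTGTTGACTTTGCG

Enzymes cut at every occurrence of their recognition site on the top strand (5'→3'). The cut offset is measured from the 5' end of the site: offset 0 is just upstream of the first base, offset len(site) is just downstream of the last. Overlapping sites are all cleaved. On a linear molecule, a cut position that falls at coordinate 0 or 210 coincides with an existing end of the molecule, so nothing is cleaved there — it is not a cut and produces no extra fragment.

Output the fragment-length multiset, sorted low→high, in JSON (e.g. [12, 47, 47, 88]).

Per-enzyme occurrences:
  UxaV (GATATTC, off=2): starts [76, 132] → cuts [78, 134]
  IvoV (TAGC, off=2): starts [48, 112, 153, 192] → cuts [50, 114, 155, 194]
  GruX (TGTTTCAC, off=7): starts [2, 14, 87, 117, 162] → cuts [9, 21, 94, 124, 169]
  FykI (TGACT, off=3): starts [22, 28, 42, 59, 106, 146, 200] → cuts [25, 31, 45, 62, 109, 149, 203]
  LmaIII (CGATGGTA, off=8): starts [34, 178] → cuts [42, 186]

All cut coordinates (distinct, sorted): [9, 21, 25, 31, 42, 45, 50, 62, 78, 94, 109, 114, 124, 134, 149, 155, 169, 186, 194, 203]

Fragments:
  [0,9): 9 bp
  [9,21): 12 bp
  [21,25): 4 bp
  [25,31): 6 bp
  [31,42): 11 bp
  [42,45): 3 bp
  [45,50): 5 bp
  [50,62): 12 bp
  [62,78): 16 bp
  [78,94): 16 bp
  [94,109): 15 bp
  [109,114): 5 bp
  [114,124): 10 bp
  [124,134): 10 bp
  [134,149): 15 bp
  [149,155): 6 bp
  [155,169): 14 bp
  [169,186): 17 bp
  [186,194): 8 bp
  [194,203): 9 bp
  [203,210): 7 bp

[3,4,5,5,6,6,7,8,9,9,10,10,11,12,12,14,15,15,16,16,17]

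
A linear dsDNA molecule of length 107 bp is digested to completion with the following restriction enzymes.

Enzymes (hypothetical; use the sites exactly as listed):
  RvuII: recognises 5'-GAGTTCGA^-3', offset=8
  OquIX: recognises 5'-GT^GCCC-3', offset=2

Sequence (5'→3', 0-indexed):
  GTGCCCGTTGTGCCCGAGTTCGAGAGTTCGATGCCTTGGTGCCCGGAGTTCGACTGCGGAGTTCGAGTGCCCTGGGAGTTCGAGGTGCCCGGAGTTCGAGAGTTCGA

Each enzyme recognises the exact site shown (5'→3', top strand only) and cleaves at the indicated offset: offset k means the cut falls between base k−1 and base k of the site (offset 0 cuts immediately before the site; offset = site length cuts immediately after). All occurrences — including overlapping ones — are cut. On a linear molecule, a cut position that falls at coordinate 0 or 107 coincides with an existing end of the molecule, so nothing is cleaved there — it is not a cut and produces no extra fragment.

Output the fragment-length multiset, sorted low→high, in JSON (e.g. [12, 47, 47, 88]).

[2,2,3,8,8,9,9,12,13,13,13,15]

Per-enzyme occurrences:
  RvuII (GAGTTCGA, off=8): starts [15, 23, 45, 58, 75, 91, 99] → cuts [23, 31, 53, 66, 83, 99] (position 107 is a terminus of the linear molecule — no cut)
  OquIX (GTGCCC, off=2): starts [0, 9, 38, 66, 84] → cuts [2, 11, 40, 68, 86]

All cut coordinates (distinct, sorted): [2, 11, 23, 31, 40, 53, 66, 68, 83, 86, 99]

Fragments:
  [0,2): 2 bp
  [2,11): 9 bp
  [11,23): 12 bp
  [23,31): 8 bp
  [31,40): 9 bp
  [40,53): 13 bp
  [53,66): 13 bp
  [66,68): 2 bp
  [68,83): 15 bp
  [83,86): 3 bp
  [86,99): 13 bp
  [99,107): 8 bp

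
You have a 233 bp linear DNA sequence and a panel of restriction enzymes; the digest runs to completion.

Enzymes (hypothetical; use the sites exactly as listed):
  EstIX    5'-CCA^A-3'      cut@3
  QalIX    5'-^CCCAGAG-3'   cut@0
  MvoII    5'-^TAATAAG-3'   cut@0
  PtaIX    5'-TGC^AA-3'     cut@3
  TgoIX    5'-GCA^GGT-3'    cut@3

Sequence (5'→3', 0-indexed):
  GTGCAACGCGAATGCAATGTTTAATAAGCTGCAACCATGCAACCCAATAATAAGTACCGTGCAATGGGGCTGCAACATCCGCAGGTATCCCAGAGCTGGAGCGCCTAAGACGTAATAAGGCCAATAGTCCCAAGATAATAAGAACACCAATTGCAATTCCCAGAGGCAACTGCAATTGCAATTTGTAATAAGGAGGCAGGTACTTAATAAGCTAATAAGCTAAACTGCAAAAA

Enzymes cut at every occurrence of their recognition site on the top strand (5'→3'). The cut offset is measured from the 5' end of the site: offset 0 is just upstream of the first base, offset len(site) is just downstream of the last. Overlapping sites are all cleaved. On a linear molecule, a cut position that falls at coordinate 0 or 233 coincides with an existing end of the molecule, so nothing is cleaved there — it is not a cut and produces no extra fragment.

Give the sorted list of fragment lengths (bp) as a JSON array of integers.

Site scan:
  EstIX CCAA/3: at [43, 120, 129, 146] ⇒ [46, 123, 132, 149]
  QalIX CCCAGAG/0: at [88, 158] ⇒ [88, 158]
  MvoII TAATAAG/0: at [21, 47, 112, 135, 185, 204, 212] ⇒ [21, 47, 112, 135, 185, 204, 212]
  PtaIX TGCAA/3: at [1, 12, 29, 37, 59, 70, 151, 170, 176, 225] ⇒ [4, 15, 32, 40, 62, 73, 154, 173, 179, 228]
  TgoIX GCAGGT/3: at [80, 195] ⇒ [83, 198]

Pooled cuts: [4, 15, 21, 32, 40, 46, 47, 62, 73, 83, 88, 112, 123, 132, 135, 149, 154, 158, 173, 179, 185, 198, 204, 212, 228]

Fragment lengths:
  [0,4): 4 bp
  [4,15): 11 bp
  [15,21): 6 bp
  [21,32): 11 bp
  [32,40): 8 bp
  [40,46): 6 bp
  [46,47): 1 bp
  [47,62): 15 bp
  [62,73): 11 bp
  [73,83): 10 bp
  [83,88): 5 bp
  [88,112): 24 bp
  [112,123): 11 bp
  [123,132): 9 bp
  [132,135): 3 bp
  [135,149): 14 bp
  [149,154): 5 bp
  [154,158): 4 bp
  [158,173): 15 bp
  [173,179): 6 bp
  [179,185): 6 bp
  [185,198): 13 bp
  [198,204): 6 bp
  [204,212): 8 bp
  [212,228): 16 bp
  [228,233): 5 bp

[1,3,4,4,5,5,5,6,6,6,6,6,8,8,9,10,11,11,11,11,13,14,15,15,16,24]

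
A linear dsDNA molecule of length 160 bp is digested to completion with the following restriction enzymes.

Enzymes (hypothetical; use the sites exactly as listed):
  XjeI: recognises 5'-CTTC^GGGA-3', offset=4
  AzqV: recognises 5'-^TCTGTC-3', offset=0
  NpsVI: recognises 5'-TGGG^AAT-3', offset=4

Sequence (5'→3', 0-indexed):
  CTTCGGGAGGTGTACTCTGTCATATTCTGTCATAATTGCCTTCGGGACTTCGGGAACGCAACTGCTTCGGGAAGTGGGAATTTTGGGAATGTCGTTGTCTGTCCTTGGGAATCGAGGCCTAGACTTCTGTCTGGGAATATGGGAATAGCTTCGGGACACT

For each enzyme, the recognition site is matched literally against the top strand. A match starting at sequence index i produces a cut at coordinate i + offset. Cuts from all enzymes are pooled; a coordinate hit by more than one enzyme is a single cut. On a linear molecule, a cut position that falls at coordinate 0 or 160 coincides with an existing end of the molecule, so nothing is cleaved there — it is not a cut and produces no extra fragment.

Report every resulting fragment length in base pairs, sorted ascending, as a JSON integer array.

Per-enzyme occurrences:
  XjeI CTTCGGGA/4: at [0, 39, 47, 64, 148] ⇒ [4, 43, 51, 68, 152]
  AzqV TCTGTC/0: at [15, 25, 97, 125] ⇒ [15, 25, 97, 125]
  NpsVI TGGGAAT/4: at [74, 83, 105, 131, 139] ⇒ [78, 87, 109, 135, 143]

Pooled cuts: [4, 15, 25, 43, 51, 68, 78, 87, 97, 109, 125, 135, 143, 152]

Fragment lengths:
  [0,4): 4 bp
  [4,15): 11 bp
  [15,25): 10 bp
  [25,43): 18 bp
  [43,51): 8 bp
  [51,68): 17 bp
  [68,78): 10 bp
  [78,87): 9 bp
  [87,97): 10 bp
  [97,109): 12 bp
  [109,125): 16 bp
  [125,135): 10 bp
  [135,143): 8 bp
  [143,152): 9 bp
  [152,160): 8 bp

[4,8,8,8,9,9,10,10,10,10,11,12,16,17,18]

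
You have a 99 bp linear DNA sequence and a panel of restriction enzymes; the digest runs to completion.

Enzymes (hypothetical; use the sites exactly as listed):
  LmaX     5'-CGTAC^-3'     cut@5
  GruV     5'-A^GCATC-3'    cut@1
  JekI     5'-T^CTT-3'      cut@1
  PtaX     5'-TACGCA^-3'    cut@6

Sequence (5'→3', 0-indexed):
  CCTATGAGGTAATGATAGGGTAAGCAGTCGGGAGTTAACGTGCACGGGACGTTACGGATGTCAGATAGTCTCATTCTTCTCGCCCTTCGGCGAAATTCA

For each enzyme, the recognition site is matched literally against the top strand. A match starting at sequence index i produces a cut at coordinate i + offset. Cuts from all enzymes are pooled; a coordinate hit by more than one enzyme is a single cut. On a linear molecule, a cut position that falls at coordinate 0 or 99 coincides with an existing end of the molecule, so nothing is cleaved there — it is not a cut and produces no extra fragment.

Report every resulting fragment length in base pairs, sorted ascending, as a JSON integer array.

[24,75]

Site scan:
  LmaX (CGTAC, off=5): no sites
  GruV (AGCATC, off=1): no sites
  JekI TCTT/1: at [74] ⇒ [75]
  PtaX (TACGCA, off=6): no sites

All cut coordinates (distinct, sorted): [75]

Fragment lengths:
  [0,75): 75 bp
  [75,99): 24 bp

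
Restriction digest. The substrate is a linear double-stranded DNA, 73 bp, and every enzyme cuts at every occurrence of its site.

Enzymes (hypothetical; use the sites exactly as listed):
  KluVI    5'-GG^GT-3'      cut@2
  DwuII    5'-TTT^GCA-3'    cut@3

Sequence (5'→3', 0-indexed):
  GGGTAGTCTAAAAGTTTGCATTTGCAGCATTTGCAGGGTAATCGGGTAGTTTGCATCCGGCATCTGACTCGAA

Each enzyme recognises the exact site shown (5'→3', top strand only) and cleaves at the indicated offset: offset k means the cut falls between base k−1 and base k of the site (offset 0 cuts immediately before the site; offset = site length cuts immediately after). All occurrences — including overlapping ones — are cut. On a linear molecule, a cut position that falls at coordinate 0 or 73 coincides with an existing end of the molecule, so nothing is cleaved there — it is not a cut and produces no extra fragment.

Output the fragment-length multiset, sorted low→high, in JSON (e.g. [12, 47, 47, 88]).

[2,5,6,7,8,9,15,21]

Site scan:
  KluVI (GGGT, off=2): starts [0, 35, 43] → cuts [2, 37, 45]
  DwuII (TTTGCA, off=3): starts [14, 20, 29, 49] → cuts [17, 23, 32, 52]

All cut coordinates (distinct, sorted): [2, 17, 23, 32, 37, 45, 52]

Fragment lengths:
  [0,2): 2 bp
  [2,17): 15 bp
  [17,23): 6 bp
  [23,32): 9 bp
  [32,37): 5 bp
  [37,45): 8 bp
  [45,52): 7 bp
  [52,73): 21 bp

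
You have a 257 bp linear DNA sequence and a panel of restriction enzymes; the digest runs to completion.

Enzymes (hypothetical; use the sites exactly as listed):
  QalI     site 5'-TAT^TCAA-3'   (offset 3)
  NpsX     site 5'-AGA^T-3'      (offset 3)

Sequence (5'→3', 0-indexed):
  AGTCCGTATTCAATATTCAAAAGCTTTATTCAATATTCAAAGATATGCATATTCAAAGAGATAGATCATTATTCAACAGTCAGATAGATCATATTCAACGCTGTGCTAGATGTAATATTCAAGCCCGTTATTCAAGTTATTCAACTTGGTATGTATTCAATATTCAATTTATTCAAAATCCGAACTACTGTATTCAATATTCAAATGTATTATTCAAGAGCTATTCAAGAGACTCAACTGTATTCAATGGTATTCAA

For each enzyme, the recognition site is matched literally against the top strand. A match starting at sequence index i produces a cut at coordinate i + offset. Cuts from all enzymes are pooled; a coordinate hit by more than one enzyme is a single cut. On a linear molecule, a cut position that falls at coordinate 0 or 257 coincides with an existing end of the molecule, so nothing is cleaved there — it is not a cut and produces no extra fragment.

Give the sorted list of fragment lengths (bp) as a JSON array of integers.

Per-enzyme occurrences:
  QalI (TATTCAA, off=3): starts [6, 13, 26, 33, 49, 69, 91, 115, 128, 137, 153, 160, 169, 190, 197, 210, 221, 240, 250] → cuts [9, 16, 29, 36, 52, 72, 94, 118, 131, 140, 156, 163, 172, 193, 200, 213, 224, 243, 253]
  NpsX (AGAT, off=3): starts [40, 58, 62, 81, 85, 107] → cuts [43, 61, 65, 84, 88, 110]

All cut coordinates (distinct, sorted): [9, 16, 29, 36, 43, 52, 61, 65, 72, 84, 88, 94, 110, 118, 131, 140, 156, 163, 172, 193, 200, 213, 224, 243, 253]

Fragment lengths:
  [0,9): 9 bp
  [9,16): 7 bp
  [16,29): 13 bp
  [29,36): 7 bp
  [36,43): 7 bp
  [43,52): 9 bp
  [52,61): 9 bp
  [61,65): 4 bp
  [65,72): 7 bp
  [72,84): 12 bp
  [84,88): 4 bp
  [88,94): 6 bp
  [94,110): 16 bp
  [110,118): 8 bp
  [118,131): 13 bp
  [131,140): 9 bp
  [140,156): 16 bp
  [156,163): 7 bp
  [163,172): 9 bp
  [172,193): 21 bp
  [193,200): 7 bp
  [200,213): 13 bp
  [213,224): 11 bp
  [224,243): 19 bp
  [243,253): 10 bp
  [253,257): 4 bp

[4,4,4,6,7,7,7,7,7,7,8,9,9,9,9,9,10,11,12,13,13,13,16,16,19,21]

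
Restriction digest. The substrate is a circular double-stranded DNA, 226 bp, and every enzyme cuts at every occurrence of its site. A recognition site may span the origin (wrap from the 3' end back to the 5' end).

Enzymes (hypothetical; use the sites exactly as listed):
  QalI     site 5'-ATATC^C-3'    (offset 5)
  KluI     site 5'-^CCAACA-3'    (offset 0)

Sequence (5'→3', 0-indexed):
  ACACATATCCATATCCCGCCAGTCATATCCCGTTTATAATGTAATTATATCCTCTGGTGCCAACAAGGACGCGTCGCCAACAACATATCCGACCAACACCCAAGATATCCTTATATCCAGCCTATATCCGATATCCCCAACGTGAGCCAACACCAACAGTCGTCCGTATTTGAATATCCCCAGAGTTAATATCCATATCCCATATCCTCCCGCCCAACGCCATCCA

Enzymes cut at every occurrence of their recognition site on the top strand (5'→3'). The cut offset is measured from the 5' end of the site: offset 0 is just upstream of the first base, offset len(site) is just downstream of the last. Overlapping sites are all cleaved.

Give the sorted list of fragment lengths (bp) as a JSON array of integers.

Site scan:
  QalI (ATATCC, off=5): starts [4, 10, 24, 46, 84, 104, 112, 123, 130, 173, 188, 194, 201] → cuts [9, 15, 29, 51, 89, 109, 117, 128, 135, 178, 193, 199, 206]
  KluI (CCAACA, off=0): starts [59, 76, 92, 146, 152, 223] → cuts [59, 76, 92, 146, 152, 223]

Pooled cuts: [9, 15, 29, 51, 59, 76, 89, 92, 109, 117, 128, 135, 146, 152, 178, 193, 199, 206, 223]

Fragment lengths:
  9→15: 6 bp
  15→29: 14 bp
  29→51: 22 bp
  51→59: 8 bp
  59→76: 17 bp
  76→89: 13 bp
  89→92: 3 bp
  92→109: 17 bp
  109→117: 8 bp
  117→128: 11 bp
  128→135: 7 bp
  135→146: 11 bp
  146→152: 6 bp
  152→178: 26 bp
  178→193: 15 bp
  193→199: 6 bp
  199→206: 7 bp
  206→223: 17 bp
  223→9 (wrap): 226-223+9 = 12 bp

[3,6,6,6,7,7,8,8,11,11,12,13,14,15,17,17,17,22,26]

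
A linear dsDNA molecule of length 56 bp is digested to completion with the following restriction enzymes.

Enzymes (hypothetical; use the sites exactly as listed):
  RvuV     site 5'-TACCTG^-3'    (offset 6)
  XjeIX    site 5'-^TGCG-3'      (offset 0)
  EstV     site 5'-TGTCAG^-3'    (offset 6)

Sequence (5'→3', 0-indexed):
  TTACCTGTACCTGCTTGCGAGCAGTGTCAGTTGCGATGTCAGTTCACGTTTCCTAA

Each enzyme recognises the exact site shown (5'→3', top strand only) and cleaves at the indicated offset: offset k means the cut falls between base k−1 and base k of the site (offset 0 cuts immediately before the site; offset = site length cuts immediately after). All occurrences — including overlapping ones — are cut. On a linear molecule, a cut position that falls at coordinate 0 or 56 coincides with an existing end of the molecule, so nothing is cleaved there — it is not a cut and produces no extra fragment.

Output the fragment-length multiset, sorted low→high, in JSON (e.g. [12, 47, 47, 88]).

Per-enzyme occurrences:
  RvuV TACCTG/6: at [1, 7] ⇒ [7, 13]
  XjeIX TGCG/0: at [15, 31] ⇒ [15, 31]
  EstV TGTCAG/6: at [24, 36] ⇒ [30, 42]

All cut coordinates (distinct, sorted): [7, 13, 15, 30, 31, 42]

Fragment lengths:
  [0,7): 7 bp
  [7,13): 6 bp
  [13,15): 2 bp
  [15,30): 15 bp
  [30,31): 1 bp
  [31,42): 11 bp
  [42,56): 14 bp

[1,2,6,7,11,14,15]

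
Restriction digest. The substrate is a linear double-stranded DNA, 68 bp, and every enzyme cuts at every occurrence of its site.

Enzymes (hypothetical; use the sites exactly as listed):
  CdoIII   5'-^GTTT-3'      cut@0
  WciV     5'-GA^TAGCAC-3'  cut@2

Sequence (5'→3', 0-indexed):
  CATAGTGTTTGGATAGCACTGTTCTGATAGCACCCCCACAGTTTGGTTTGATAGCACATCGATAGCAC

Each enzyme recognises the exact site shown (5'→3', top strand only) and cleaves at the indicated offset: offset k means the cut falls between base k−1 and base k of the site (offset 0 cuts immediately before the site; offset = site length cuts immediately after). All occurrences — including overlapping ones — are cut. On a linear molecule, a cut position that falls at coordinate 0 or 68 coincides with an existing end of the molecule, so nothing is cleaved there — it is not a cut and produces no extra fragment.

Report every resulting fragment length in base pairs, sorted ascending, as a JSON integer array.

[5,6,6,6,7,11,13,14]

Scan for sites:
  CdoIII (GTTT, off=0): starts [6, 40, 45] → cuts [6, 40, 45]
  WciV (GATAGCAC, off=2): starts [11, 25, 49, 60] → cuts [13, 27, 51, 62]

All cut coordinates (distinct, sorted): [6, 13, 27, 40, 45, 51, 62]

Fragment lengths:
  [0,6): 6 bp
  [6,13): 7 bp
  [13,27): 14 bp
  [27,40): 13 bp
  [40,45): 5 bp
  [45,51): 6 bp
  [51,62): 11 bp
  [62,68): 6 bp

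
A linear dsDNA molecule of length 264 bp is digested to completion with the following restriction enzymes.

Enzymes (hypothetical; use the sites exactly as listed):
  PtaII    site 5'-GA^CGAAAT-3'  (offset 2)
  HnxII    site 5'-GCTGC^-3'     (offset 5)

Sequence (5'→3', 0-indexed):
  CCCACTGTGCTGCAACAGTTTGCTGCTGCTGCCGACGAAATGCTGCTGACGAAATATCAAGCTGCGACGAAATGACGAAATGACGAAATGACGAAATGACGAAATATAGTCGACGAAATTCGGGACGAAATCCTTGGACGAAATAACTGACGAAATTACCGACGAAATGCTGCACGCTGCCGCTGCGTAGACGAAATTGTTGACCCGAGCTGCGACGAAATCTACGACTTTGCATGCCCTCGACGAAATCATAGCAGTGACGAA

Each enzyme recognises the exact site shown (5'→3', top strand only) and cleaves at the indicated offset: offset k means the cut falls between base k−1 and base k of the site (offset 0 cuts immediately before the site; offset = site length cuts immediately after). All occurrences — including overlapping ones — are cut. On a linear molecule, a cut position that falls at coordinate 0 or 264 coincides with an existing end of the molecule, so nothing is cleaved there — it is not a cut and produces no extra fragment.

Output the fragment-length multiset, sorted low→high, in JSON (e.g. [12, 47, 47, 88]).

Scan for sites:
  PtaII GACGAAAT/2: at [33, 47, 65, 73, 81, 89, 97, 111, 123, 136, 148, 160, 189, 213, 241] ⇒ [35, 49, 67, 75, 83, 91, 99, 113, 125, 138, 150, 162, 191, 215, 243]
  HnxII GCTGC/5: at [8, 21, 24, 27, 41, 60, 168, 175, 181, 208] ⇒ [13, 26, 29, 32, 46, 65, 173, 180, 186, 213]

Pooled cuts: [13, 26, 29, 32, 35, 46, 49, 65, 67, 75, 83, 91, 99, 113, 125, 138, 150, 162, 173, 180, 186, 191, 213, 215, 243]

Fragment lengths:
  [0,13): 13 bp
  [13,26): 13 bp
  [26,29): 3 bp
  [29,32): 3 bp
  [32,35): 3 bp
  [35,46): 11 bp
  [46,49): 3 bp
  [49,65): 16 bp
  [65,67): 2 bp
  [67,75): 8 bp
  [75,83): 8 bp
  [83,91): 8 bp
  [91,99): 8 bp
  [99,113): 14 bp
  [113,125): 12 bp
  [125,138): 13 bp
  [138,150): 12 bp
  [150,162): 12 bp
  [162,173): 11 bp
  [173,180): 7 bp
  [180,186): 6 bp
  [186,191): 5 bp
  [191,213): 22 bp
  [213,215): 2 bp
  [215,243): 28 bp
  [243,264): 21 bp

[2,2,3,3,3,3,5,6,7,8,8,8,8,11,11,12,12,12,13,13,13,14,16,21,22,28]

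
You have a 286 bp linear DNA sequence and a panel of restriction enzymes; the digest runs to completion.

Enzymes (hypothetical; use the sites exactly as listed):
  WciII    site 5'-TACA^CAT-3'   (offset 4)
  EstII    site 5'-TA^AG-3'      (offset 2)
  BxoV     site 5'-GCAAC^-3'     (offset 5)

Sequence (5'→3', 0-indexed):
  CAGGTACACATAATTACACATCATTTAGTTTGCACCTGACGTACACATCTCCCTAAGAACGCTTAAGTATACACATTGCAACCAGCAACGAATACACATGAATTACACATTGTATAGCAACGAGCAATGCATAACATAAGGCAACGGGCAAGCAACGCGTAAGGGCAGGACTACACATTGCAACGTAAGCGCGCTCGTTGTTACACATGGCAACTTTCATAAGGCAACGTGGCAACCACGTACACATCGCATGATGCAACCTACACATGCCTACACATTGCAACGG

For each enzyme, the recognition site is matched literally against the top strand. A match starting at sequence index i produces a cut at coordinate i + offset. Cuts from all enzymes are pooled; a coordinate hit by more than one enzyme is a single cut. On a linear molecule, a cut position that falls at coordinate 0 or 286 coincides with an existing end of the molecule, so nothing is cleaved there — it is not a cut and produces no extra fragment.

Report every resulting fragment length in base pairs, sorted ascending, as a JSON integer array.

[2,3,5,5,7,7,7,7,7,8,8,8,8,9,9,9,9,10,10,10,10,11,11,14,14,16,17,18,27]

Per-enzyme occurrences:
  WciII TACACAT/4: at [4, 14, 41, 69, 92, 103, 171, 201, 240, 261, 271] ⇒ [8, 18, 45, 73, 96, 107, 175, 205, 244, 265, 275]
  EstII TAAG/2: at [53, 63, 136, 159, 185, 219] ⇒ [55, 65, 138, 161, 187, 221]
  BxoV GCAAC/5: at [77, 84, 116, 140, 151, 179, 209, 223, 231, 255, 279] ⇒ [82, 89, 121, 145, 156, 184, 214, 228, 236, 260, 284]

All cut coordinates (distinct, sorted): [8, 18, 45, 55, 65, 73, 82, 89, 96, 107, 121, 138, 145, 156, 161, 175, 184, 187, 205, 214, 221, 228, 236, 244, 260, 265, 275, 284]

Fragment lengths:
  [0,8): 8 bp
  [8,18): 10 bp
  [18,45): 27 bp
  [45,55): 10 bp
  [55,65): 10 bp
  [65,73): 8 bp
  [73,82): 9 bp
  [82,89): 7 bp
  [89,96): 7 bp
  [96,107): 11 bp
  [107,121): 14 bp
  [121,138): 17 bp
  [138,145): 7 bp
  [145,156): 11 bp
  [156,161): 5 bp
  [161,175): 14 bp
  [175,184): 9 bp
  [184,187): 3 bp
  [187,205): 18 bp
  [205,214): 9 bp
  [214,221): 7 bp
  [221,228): 7 bp
  [228,236): 8 bp
  [236,244): 8 bp
  [244,260): 16 bp
  [260,265): 5 bp
  [265,275): 10 bp
  [275,284): 9 bp
  [284,286): 2 bp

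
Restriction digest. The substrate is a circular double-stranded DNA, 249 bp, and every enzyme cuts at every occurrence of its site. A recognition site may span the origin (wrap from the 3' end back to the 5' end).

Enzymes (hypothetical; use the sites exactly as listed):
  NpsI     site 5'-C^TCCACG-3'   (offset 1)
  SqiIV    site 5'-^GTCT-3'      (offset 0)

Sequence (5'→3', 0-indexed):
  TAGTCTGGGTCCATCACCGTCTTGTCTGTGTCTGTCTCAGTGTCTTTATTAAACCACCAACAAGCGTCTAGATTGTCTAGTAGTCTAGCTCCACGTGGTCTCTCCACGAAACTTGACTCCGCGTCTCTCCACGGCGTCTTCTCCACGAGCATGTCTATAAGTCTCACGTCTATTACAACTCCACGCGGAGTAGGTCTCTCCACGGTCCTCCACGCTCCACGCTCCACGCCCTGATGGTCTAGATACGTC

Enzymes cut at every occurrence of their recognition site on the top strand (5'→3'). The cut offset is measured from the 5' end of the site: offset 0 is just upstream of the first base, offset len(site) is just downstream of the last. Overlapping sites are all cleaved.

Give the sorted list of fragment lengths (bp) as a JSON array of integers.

[4,5,5,5,5,5,6,6,7,7,7,7,8,8,8,8,8,9,10,10,11,12,14,14,16,20,24]

Scan for sites:
  NpsI CTCCACG/1: at [88, 101, 126, 140, 178, 197, 207, 214, 221] ⇒ [89, 102, 127, 141, 179, 198, 208, 215, 222]
  SqiIV GTCT/0: at [2, 18, 23, 29, 33, 41, 65, 74, 82, 97, 122, 135, 152, 160, 167, 193, 236, 246] ⇒ [2, 18, 23, 29, 33, 41, 65, 74, 82, 97, 122, 135, 152, 160, 167, 193, 236, 246]

Pooled cuts: [2, 18, 23, 29, 33, 41, 65, 74, 82, 89, 97, 102, 122, 127, 135, 141, 152, 160, 167, 179, 193, 198, 208, 215, 222, 236, 246]

Fragments:
  2→18: 16 bp
  18→23: 5 bp
  23→29: 6 bp
  29→33: 4 bp
  33→41: 8 bp
  41→65: 24 bp
  65→74: 9 bp
  74→82: 8 bp
  82→89: 7 bp
  89→97: 8 bp
  97→102: 5 bp
  102→122: 20 bp
  122→127: 5 bp
  127→135: 8 bp
  135→141: 6 bp
  141→152: 11 bp
  152→160: 8 bp
  160→167: 7 bp
  167→179: 12 bp
  179→193: 14 bp
  193→198: 5 bp
  198→208: 10 bp
  208→215: 7 bp
  215→222: 7 bp
  222→236: 14 bp
  236→246: 10 bp
  246→2 (wrap): 249-246+2 = 5 bp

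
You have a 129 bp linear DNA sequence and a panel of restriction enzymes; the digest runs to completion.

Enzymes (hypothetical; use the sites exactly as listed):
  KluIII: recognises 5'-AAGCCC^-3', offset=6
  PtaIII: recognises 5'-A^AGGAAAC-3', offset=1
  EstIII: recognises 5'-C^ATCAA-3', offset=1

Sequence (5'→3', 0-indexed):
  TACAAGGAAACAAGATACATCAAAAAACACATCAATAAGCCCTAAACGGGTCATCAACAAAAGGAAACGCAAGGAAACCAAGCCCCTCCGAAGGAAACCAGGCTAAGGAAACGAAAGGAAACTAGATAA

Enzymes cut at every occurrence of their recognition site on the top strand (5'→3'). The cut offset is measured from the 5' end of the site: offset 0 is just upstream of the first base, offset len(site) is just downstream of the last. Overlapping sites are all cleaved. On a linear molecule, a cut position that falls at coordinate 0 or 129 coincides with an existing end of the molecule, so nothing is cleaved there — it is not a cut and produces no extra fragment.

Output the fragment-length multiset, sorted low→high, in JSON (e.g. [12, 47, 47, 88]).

Site scan:
  KluIII AAGCCC/6: at [36, 79] ⇒ [42, 85]
  PtaIII AAGGAAAC/1: at [3, 60, 70, 90, 104, 114] ⇒ [4, 61, 71, 91, 105, 115]
  EstIII CATCAA/1: at [17, 29, 51] ⇒ [18, 30, 52]

All cut coordinates (distinct, sorted): [4, 18, 30, 42, 52, 61, 71, 85, 91, 105, 115]

Fragment lengths:
  [0,4): 4 bp
  [4,18): 14 bp
  [18,30): 12 bp
  [30,42): 12 bp
  [42,52): 10 bp
  [52,61): 9 bp
  [61,71): 10 bp
  [71,85): 14 bp
  [85,91): 6 bp
  [91,105): 14 bp
  [105,115): 10 bp
  [115,129): 14 bp

[4,6,9,10,10,10,12,12,14,14,14,14]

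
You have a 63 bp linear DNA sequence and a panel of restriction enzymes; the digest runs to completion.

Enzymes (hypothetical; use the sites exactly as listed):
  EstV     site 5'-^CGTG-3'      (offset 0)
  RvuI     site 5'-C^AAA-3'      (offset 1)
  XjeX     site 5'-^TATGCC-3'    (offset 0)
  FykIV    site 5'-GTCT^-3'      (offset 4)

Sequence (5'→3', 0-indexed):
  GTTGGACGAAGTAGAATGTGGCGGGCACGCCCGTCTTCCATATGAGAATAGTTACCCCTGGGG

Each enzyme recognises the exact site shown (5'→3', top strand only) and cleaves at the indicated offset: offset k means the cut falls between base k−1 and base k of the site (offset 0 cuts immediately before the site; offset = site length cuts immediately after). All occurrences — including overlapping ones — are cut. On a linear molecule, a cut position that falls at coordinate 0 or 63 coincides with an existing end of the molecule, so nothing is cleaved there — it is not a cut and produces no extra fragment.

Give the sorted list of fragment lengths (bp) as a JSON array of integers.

[27,36]

Scan for sites:
  EstV (CGTG, off=0): no sites
  RvuI (CAAA, off=1): no sites
  XjeX (TATGCC, off=0): no sites
  FykIV GTCT/4: at [32] ⇒ [36]

All cut coordinates (distinct, sorted): [36]

Fragments:
  [0,36): 36 bp
  [36,63): 27 bp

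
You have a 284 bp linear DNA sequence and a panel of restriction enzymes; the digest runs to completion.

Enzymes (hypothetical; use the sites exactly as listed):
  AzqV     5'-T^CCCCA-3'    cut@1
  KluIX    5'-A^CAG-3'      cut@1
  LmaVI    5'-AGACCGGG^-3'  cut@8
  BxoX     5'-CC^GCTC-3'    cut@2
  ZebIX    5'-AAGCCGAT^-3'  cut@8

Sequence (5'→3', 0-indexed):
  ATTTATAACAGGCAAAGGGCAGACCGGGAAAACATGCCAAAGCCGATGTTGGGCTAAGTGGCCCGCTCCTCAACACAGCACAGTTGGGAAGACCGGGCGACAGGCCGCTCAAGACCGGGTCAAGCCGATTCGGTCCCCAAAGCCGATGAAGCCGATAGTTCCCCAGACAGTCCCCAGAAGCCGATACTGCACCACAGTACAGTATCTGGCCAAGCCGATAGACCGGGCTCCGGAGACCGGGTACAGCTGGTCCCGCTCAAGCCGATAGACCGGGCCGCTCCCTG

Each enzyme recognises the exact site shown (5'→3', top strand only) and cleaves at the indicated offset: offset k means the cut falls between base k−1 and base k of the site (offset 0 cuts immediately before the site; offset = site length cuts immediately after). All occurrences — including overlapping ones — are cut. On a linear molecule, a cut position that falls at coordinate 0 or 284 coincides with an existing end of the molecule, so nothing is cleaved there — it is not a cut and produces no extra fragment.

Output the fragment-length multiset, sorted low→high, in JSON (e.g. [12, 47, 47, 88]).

Scan for sites:
  AzqV (TCCCCA, off=1): starts [133, 159, 170] → cuts [134, 160, 171]
  KluIX (ACAG, off=1): starts [7, 74, 79, 99, 166, 193, 198, 242] → cuts [8, 75, 80, 100, 167, 194, 199, 243]
  LmaVI (AGACCGGG, off=8): starts [20, 89, 111, 219, 233, 266] → cuts [28, 97, 119, 227, 241, 274]
  BxoX (CCGCTC, off=2): starts [62, 104, 252, 274] → cuts [64, 106, 254, 276]
  ZebIX (AAGCCGAT, off=8): starts [39, 121, 139, 148, 177, 211, 258] → cuts [47, 129, 147, 156, 185, 219, 266]

Pooled cuts: [8, 28, 47, 64, 75, 80, 97, 100, 106, 119, 129, 134, 147, 156, 160, 167, 171, 185, 194, 199, 219, 227, 241, 243, 254, 266, 274, 276]

Fragments:
  [0,8): 8 bp
  [8,28): 20 bp
  [28,47): 19 bp
  [47,64): 17 bp
  [64,75): 11 bp
  [75,80): 5 bp
  [80,97): 17 bp
  [97,100): 3 bp
  [100,106): 6 bp
  [106,119): 13 bp
  [119,129): 10 bp
  [129,134): 5 bp
  [134,147): 13 bp
  [147,156): 9 bp
  [156,160): 4 bp
  [160,167): 7 bp
  [167,171): 4 bp
  [171,185): 14 bp
  [185,194): 9 bp
  [194,199): 5 bp
  [199,219): 20 bp
  [219,227): 8 bp
  [227,241): 14 bp
  [241,243): 2 bp
  [243,254): 11 bp
  [254,266): 12 bp
  [266,274): 8 bp
  [274,276): 2 bp
  [276,284): 8 bp

[2,2,3,4,4,5,5,5,6,7,8,8,8,8,9,9,10,11,11,12,13,13,14,14,17,17,19,20,20]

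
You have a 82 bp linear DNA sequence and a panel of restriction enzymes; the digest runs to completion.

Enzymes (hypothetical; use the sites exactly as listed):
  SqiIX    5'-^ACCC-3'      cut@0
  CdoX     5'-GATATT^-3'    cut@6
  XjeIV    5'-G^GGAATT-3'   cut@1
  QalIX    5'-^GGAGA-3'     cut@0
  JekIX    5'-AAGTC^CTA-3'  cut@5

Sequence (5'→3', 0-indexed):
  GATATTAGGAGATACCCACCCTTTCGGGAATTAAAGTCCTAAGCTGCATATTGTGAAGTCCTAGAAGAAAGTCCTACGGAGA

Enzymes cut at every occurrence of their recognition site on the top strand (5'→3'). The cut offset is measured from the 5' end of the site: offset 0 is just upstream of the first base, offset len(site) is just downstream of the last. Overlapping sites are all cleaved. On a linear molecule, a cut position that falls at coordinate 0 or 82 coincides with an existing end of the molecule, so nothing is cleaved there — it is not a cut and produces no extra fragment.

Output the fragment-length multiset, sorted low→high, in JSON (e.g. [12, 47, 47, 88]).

[1,4,4,5,6,6,9,12,13,22]

Per-enzyme occurrences:
  SqiIX ACCC/0: at [13, 17] ⇒ [13, 17]
  CdoX GATATT/6: at [0] ⇒ [6]
  XjeIV GGGAATT/1: at [25] ⇒ [26]
  QalIX GGAGA/0: at [7, 77] ⇒ [7, 77]
  JekIX AAGTCCTA/5: at [33, 55, 68] ⇒ [38, 60, 73]

Pooled cuts: [6, 7, 13, 17, 26, 38, 60, 73, 77]

Fragments:
  [0,6): 6 bp
  [6,7): 1 bp
  [7,13): 6 bp
  [13,17): 4 bp
  [17,26): 9 bp
  [26,38): 12 bp
  [38,60): 22 bp
  [60,73): 13 bp
  [73,77): 4 bp
  [77,82): 5 bp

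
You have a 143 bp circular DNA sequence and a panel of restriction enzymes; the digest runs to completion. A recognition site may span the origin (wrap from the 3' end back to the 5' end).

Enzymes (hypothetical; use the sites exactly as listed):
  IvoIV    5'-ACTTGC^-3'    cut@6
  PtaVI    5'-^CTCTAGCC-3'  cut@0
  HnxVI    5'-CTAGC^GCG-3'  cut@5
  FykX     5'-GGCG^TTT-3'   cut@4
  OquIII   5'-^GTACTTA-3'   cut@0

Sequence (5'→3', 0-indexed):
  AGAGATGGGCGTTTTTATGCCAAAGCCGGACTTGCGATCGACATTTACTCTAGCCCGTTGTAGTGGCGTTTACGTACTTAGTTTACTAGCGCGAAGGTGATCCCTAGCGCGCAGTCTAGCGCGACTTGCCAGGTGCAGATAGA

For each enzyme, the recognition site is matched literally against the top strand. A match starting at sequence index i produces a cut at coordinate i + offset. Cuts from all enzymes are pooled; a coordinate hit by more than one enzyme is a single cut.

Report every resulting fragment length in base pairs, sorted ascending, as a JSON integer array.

Site scan:
  IvoIV ACTTGC/6: at [29, 123] ⇒ [35, 129]
  PtaVI CTCTAGCC/0: at [47] ⇒ [47]
  HnxVI CTAGCGCG/5: at [85, 103, 115] ⇒ [90, 108, 120]
  FykX GGCGTTT/4: at [7, 64] ⇒ [11, 68]
  OquIII GTACTTA/0: at [73] ⇒ [73]

All cut coordinates (distinct, sorted): [11, 35, 47, 68, 73, 90, 108, 120, 129]

Fragment lengths:
  11→35: 24 bp
  35→47: 12 bp
  47→68: 21 bp
  68→73: 5 bp
  73→90: 17 bp
  90→108: 18 bp
  108→120: 12 bp
  120→129: 9 bp
  129→11 (wrap): 143-129+11 = 25 bp

[5,9,12,12,17,18,21,24,25]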